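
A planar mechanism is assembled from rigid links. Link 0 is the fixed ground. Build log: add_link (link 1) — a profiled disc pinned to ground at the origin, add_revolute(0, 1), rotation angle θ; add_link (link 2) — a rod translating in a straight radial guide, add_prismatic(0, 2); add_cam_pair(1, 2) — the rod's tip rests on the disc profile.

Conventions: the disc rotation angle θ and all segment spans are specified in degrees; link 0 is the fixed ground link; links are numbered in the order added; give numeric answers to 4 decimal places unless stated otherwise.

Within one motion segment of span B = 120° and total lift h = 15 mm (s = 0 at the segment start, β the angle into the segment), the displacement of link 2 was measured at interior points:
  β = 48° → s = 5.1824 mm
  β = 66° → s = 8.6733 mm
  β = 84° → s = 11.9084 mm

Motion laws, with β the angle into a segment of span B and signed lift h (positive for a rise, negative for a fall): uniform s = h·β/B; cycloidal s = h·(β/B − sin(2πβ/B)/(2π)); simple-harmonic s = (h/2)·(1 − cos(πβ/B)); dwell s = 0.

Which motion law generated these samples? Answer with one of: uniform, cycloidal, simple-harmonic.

candidates at β/B = r: uniform s = h·r (linear in β); cycloidal s = h·(r − sin(2πr)/(2π)); simple-harmonic s = (h/2)(1 − cos(πr))
β=48°: printed 5.1824 | uniform 6.0000, cycloidal 4.5968, simple-harmonic 5.1824
β=66°: printed 8.6733 | uniform 8.2500, cycloidal 8.9877, simple-harmonic 8.6733
β=84°: printed 11.9084 | uniform 10.5000, cycloidal 12.7705, simple-harmonic 11.9084
only one law matches every sample → simple-harmonic

simple-harmonic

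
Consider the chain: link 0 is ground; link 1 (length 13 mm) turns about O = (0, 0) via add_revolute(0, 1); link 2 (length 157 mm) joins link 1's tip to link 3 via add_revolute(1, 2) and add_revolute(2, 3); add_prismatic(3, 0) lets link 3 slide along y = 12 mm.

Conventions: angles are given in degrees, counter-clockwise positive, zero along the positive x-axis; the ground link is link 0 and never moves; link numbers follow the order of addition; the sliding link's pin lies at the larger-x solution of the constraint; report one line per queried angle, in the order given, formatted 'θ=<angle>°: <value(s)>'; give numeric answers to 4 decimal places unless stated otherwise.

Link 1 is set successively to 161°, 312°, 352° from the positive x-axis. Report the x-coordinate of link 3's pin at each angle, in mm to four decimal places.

geometry: r = 13 mm, L = 157 mm, e = 12 mm
θ=161°: crank pin P = (r cos θ, r sin θ) = (-12.291741, 4.232386)
θ=161°: h = r sin θ − e = 4.232386 − 12 = -7.767614
θ=161°: x = r cos θ + √(L² − h²) = -12.291741 + 156.807730 = 144.515988
θ=312°: crank pin P = (r cos θ, r sin θ) = (8.698698, -9.660883)
θ=312°: h = r sin θ − e = -9.660883 − 12 = -21.660883
θ=312°: x = r cos θ + √(L² − h²) = 8.698698 + 155.498573 = 164.197271
θ=352°: crank pin P = (r cos θ, r sin θ) = (12.873485, -1.809250)
θ=352°: h = r sin θ − e = -1.809250 − 12 = -13.809250
θ=352°: x = r cos θ + √(L² − h²) = 12.873485 + 156.391511 = 169.264996

θ=161°: 144.5160
θ=312°: 164.1973
θ=352°: 169.2650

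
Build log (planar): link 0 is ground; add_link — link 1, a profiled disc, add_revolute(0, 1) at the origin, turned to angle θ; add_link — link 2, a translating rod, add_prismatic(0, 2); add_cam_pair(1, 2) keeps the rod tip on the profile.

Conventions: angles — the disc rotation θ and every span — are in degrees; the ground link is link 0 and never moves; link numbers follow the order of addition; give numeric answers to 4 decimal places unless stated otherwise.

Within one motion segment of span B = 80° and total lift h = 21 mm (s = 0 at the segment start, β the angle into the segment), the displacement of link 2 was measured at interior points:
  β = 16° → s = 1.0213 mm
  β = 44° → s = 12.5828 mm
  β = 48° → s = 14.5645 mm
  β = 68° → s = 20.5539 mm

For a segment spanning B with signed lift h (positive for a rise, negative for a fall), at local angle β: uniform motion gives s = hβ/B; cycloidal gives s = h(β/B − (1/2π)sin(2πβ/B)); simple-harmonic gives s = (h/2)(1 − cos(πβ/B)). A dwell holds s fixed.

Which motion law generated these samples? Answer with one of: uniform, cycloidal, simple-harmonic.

candidates at β/B = r: uniform s = h·r (linear in β); cycloidal s = h·(r − sin(2πr)/(2π)); simple-harmonic s = (h/2)(1 − cos(πr))
β=16°: printed 1.0213 | uniform 4.2000, cycloidal 1.0213, simple-harmonic 2.0053
β=44°: printed 12.5828 | uniform 11.5500, cycloidal 12.5828, simple-harmonic 12.1426
β=48°: printed 14.5645 | uniform 12.6000, cycloidal 14.5645, simple-harmonic 13.7447
β=68°: printed 20.5539 | uniform 17.8500, cycloidal 20.5539, simple-harmonic 19.8556
only one law matches every sample → cycloidal

cycloidal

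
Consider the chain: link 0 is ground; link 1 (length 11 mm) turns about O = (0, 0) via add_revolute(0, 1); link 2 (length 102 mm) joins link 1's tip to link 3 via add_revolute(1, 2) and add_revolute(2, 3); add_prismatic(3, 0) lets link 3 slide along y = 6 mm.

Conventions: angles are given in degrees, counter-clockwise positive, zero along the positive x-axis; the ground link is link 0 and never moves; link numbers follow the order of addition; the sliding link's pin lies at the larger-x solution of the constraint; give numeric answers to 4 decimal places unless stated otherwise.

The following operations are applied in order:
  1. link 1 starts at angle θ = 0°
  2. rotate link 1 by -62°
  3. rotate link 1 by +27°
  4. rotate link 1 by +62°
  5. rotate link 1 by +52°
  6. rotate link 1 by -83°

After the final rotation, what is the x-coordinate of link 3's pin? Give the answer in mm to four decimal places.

geometry: r = 11 mm, L = 102 mm, e = 6 mm; θ starts at 0°
rotate link 1 by -62°: θ ← 0° -62° = -62°
rotate link 1 by +27°: θ ← -62° +27° = -35°
rotate link 1 by +62°: θ ← -35° +62° = 27°
rotate link 1 by +52°: θ ← 27° +52° = 79°
rotate link 1 by -83°: θ ← 79° -83° = -4°
crank pin P = (r cos θ, r sin θ) = (10.973205, -0.767321)
h = r sin θ − e = -0.767321 − 6 = -6.767321
x = r cos θ + √(L² − h²) = 10.973205 + 101.775259 = 112.748464

112.7485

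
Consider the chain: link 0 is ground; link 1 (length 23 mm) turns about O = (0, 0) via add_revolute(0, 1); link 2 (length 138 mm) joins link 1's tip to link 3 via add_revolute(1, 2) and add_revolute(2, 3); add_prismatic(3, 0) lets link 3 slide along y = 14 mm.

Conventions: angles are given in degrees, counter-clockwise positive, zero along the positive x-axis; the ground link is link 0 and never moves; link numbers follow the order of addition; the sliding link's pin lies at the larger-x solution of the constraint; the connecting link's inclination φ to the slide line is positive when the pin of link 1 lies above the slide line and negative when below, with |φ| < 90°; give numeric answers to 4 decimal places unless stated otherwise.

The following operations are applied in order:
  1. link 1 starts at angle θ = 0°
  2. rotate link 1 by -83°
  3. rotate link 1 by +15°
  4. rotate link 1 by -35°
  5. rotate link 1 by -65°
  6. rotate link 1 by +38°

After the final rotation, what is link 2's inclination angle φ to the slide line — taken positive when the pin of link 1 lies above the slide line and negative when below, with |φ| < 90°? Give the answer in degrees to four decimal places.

geometry: r = 23 mm, L = 138 mm, e = 14 mm; θ starts at 0°
rotate link 1 by -83°: θ ← 0° -83° = -83°
rotate link 1 by +15°: θ ← -83° +15° = -68°
rotate link 1 by -35°: θ ← -68° -35° = -103°
rotate link 1 by -65°: θ ← -103° -65° = -168°
rotate link 1 by +38°: θ ← -168° +38° = -130°
h = r sin θ − e = -17.619022 − 14 = -31.619022
sin φ = h / L = -31.619022 / 138 = -0.22912335
φ = arcsin(-0.22912335) = -13.245465°

-13.2455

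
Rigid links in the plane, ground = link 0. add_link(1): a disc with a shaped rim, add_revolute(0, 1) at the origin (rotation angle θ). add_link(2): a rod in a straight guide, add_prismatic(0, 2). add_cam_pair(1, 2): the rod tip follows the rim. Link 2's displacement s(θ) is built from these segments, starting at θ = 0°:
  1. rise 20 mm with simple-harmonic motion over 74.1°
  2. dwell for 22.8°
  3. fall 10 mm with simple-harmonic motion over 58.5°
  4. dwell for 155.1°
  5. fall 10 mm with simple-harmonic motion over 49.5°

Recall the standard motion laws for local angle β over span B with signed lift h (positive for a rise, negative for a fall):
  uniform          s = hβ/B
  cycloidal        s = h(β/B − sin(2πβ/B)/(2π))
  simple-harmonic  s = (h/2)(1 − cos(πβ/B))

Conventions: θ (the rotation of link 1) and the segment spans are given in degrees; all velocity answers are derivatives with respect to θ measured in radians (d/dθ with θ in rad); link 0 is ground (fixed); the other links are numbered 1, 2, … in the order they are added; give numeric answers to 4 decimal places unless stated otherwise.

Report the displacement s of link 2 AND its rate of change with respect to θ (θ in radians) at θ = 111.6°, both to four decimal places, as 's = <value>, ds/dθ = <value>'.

segment 1 (0° to 74.1°, simple-harmonic, h = 20) is passed completely: s = 0.0000 + (20) = 20.0000
segment 2 (74.1° to 96.9°, dwell): s unchanged at 20.0000
θ = 111.6° falls in segment 3 (96.9° to 155.4°, simple-harmonic, h = -10): β = 111.6 − 96.9 = 14.7°, B = 58.5°; Δs = -10/2·(1 − cos(π·0.2513)) = -1.4787; s = 20.0000 − 1.4787 = 18.5213
velocity in seg [96.9°–155.4°] (simple-harmonic), θ in radians: β = 14.7° = 0.2566 rad, B = 58.5° = 1.0210 rad; ds/dθ = (πh/(2B)) sin(πβ/B) = (π·(-10)/(2·1.0210)) sin(π·0.2513) = -10.922293 mm/rad

s = 18.5213, ds/dθ = -10.9223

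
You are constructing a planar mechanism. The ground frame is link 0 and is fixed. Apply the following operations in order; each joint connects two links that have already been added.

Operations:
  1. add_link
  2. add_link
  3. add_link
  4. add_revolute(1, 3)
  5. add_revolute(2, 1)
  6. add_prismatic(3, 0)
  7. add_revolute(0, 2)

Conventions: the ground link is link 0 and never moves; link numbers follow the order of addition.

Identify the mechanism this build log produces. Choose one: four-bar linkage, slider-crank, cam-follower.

links: 4 (incl. ground); joints: 3 revolute, 1 prismatic, 0 higher (cam) pair, forming one closed loop
4 links, 3 revolutes + 1 prismatic in one loop → slider-crank

slider-crank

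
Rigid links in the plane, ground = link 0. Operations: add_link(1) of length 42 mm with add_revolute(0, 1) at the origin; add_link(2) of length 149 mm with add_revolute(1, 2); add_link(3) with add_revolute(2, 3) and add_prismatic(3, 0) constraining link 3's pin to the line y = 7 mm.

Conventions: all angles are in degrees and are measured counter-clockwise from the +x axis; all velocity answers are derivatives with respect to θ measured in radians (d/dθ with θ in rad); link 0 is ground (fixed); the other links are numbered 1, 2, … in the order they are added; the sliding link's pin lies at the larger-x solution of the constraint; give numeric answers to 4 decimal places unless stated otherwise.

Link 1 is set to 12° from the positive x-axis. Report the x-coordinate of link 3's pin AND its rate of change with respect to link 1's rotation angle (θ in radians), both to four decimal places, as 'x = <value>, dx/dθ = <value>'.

geometry: r = 42 mm, L = 149 mm, e = 7 mm
crank pin P = (r cos θ, r sin θ) = (41.082199, 8.732291)
h = r sin θ − e = 8.732291 − 7 = 1.732291
x = r cos θ + √(L² − h²) = 41.082199 + 148.989930 = 190.072129
dx/dθ = −r sin θ − h·r cos θ/√(L² − h²) (θ in radians; h = 1.732291) = -9.209950

x = 190.0721, dx/dθ = -9.2099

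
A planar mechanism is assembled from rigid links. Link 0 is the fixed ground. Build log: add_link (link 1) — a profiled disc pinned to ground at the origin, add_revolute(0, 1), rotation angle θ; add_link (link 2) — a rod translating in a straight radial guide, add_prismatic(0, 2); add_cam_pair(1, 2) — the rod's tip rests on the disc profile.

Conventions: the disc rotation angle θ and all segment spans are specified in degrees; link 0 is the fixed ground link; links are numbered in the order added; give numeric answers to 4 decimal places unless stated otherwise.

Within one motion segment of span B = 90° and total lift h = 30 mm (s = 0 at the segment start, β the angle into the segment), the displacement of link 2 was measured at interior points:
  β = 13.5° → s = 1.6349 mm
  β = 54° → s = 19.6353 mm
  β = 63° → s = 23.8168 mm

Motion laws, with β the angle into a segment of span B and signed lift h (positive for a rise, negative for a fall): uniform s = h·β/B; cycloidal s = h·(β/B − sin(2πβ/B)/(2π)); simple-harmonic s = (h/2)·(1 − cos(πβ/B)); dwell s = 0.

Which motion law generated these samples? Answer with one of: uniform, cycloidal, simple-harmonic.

candidates at β/B = r: uniform s = h·r (linear in β); cycloidal s = h·(r − sin(2πr)/(2π)); simple-harmonic s = (h/2)(1 − cos(πr))
β=13.5°: printed 1.6349 | uniform 4.5000, cycloidal 0.6372, simple-harmonic 1.6349
β=54°: printed 19.6353 | uniform 18.0000, cycloidal 20.8065, simple-harmonic 19.6353
β=63°: printed 23.8168 | uniform 21.0000, cycloidal 25.5410, simple-harmonic 23.8168
only one law matches every sample → simple-harmonic

simple-harmonic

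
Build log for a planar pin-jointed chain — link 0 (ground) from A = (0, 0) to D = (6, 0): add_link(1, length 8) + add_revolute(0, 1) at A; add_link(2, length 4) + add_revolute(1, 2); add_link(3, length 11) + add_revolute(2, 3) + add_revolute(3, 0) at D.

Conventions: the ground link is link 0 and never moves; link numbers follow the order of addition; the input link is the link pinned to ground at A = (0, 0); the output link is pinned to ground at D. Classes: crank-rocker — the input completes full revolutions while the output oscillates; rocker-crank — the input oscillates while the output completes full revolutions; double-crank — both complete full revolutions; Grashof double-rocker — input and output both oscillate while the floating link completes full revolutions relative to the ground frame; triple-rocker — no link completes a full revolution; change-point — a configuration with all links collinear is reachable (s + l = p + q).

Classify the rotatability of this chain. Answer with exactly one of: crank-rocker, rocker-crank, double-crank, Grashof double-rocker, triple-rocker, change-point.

lengths: ground=6, input=8, coupler=4, output=11
sorted: s=4 (shortest), l=11 (longest), p+q=14
s + l = 15 vs p + q = 14
s + l > p + q → non-Grashof → no link fully rotates → triple-rocker

triple-rocker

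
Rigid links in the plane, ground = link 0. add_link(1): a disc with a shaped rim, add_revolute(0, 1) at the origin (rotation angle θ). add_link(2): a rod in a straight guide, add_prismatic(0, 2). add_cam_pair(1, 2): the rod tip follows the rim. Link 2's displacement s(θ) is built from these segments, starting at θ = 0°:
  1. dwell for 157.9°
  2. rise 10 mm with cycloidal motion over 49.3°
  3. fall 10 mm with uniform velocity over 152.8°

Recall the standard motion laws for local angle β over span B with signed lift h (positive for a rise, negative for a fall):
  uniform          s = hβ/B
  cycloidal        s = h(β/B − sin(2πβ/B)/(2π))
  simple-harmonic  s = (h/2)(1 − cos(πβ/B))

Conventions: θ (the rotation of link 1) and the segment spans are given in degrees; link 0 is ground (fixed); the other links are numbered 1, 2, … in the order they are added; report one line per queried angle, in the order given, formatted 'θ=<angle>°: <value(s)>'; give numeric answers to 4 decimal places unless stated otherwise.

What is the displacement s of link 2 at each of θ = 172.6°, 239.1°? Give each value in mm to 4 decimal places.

segment 1 (0° to 157.9°, dwell): s unchanged at 0.0000
θ = 172.6° falls in segment 2 (157.9° to 207.2°, cycloidal, h = 10): β = 172.6 − 157.9 = 14.7°, B = 49.3°; Δs = 10·(0.2982 − sin(2π·0.2982)/(2π)) = 1.4625; s = 0.0000 + 1.4625 = 1.4625
segment 2 (157.9° to 207.2°, cycloidal, h = 10) is passed completely: s = 0.0000 + (10) = 10.0000
θ = 239.1° falls in segment 3 (207.2° to 360°, uniform, h = -10): β = 239.1 − 207.2 = 31.9°, B = 152.8°; Δs = -10·31.9/152.8 = -2.0877; s = 10.0000 − 2.0877 = 7.9123

θ=172.6°: 1.4625
θ=239.1°: 7.9123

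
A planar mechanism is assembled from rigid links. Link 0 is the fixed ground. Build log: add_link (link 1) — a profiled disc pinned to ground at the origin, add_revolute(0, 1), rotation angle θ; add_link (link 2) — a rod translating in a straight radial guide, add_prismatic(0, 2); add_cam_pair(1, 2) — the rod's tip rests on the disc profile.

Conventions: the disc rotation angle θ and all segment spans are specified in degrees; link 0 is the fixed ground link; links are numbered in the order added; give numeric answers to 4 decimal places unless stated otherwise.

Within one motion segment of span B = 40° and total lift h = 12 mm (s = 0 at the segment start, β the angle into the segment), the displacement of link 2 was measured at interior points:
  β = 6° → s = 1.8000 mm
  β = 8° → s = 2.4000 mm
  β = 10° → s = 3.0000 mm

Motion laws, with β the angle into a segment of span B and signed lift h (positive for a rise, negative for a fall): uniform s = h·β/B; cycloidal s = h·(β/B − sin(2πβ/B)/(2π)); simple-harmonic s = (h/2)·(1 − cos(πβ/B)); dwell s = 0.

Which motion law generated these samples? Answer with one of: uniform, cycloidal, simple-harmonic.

candidates at β/B = r: uniform s = h·r (linear in β); cycloidal s = h·(r − sin(2πr)/(2π)); simple-harmonic s = (h/2)(1 − cos(πr))
β=6°: printed 1.8000 | uniform 1.8000, cycloidal 0.2549, simple-harmonic 0.6540
β=8°: printed 2.4000 | uniform 2.4000, cycloidal 0.5836, simple-harmonic 1.1459
β=10°: printed 3.0000 | uniform 3.0000, cycloidal 1.0901, simple-harmonic 1.7574
only one law matches every sample → uniform

uniform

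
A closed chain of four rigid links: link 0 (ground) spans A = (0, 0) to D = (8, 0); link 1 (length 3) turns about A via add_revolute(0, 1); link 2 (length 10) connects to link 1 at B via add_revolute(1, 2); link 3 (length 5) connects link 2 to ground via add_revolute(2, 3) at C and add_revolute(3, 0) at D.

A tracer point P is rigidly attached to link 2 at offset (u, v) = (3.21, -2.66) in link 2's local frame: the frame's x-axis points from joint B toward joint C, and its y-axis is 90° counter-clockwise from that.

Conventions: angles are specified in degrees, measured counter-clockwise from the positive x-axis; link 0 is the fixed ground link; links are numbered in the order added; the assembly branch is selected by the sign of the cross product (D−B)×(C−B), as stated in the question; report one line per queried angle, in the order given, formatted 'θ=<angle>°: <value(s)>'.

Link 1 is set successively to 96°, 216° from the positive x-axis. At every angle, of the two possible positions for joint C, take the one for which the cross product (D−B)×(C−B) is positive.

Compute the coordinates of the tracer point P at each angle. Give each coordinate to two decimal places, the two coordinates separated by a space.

A=(0,0), D=(8.00,0)
θ=96°: B = A + 3.00·(cos96°, sin96°) = (-0.3136, 2.9836)
θ=96°: |BD| = 8.8327
θ=96°: circle(B,10.00) ∩ circle(D,5.00): a=8.6619, h=4.9971
θ=96°:   candidates: C₊=(9.5272,4.7611) cross=44.138; C₋=(6.1513,-4.6457) cross=-44.138
θ=96°:   branch + wants cross > 0 → take C=(9.5272,4.7611) (cross=44.138)
θ=96°: ex = (C−B)/|BC| = (0.9841,0.1778); ey = (-0.1778,0.9841)
θ=96°: P = B + 3.21·ex + -2.66·ey = (3.3181,0.9365)
θ=216°: B = A + 3.00·(cos216°, sin216°) = (-2.4271, -1.7634)
θ=216°: |BD| = 10.5751
θ=216°: circle(B,10.00) ∩ circle(D,5.00): a=8.8336, h=4.6869
θ=216°:   candidates: C₊=(5.5014,4.3309) cross=49.565; C₋=(7.0644,-4.9117) cross=-49.565
θ=216°:   branch + wants cross > 0 → take C=(5.5014,4.3309) (cross=49.565)
θ=216°: ex = (C−B)/|BC| = (0.7928,0.6094); ey = (-0.6094,0.7928)
θ=216°: P = B + 3.21·ex + -2.66·ey = (1.7390,-1.9161)

θ=96°: 3.32 0.94
θ=216°: 1.74 -1.92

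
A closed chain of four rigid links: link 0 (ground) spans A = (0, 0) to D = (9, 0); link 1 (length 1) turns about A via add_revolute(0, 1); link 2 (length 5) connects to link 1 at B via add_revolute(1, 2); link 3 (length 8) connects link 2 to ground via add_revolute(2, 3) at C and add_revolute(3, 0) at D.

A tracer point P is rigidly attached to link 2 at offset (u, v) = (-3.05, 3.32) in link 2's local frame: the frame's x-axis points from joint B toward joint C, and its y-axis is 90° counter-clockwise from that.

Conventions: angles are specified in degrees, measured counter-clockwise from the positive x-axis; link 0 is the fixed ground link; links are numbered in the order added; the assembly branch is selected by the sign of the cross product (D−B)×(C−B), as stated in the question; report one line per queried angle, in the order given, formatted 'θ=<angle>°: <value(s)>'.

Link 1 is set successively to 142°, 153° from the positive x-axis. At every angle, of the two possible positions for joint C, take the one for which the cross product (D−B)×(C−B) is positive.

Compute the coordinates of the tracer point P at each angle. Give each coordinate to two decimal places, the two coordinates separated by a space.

A=(0,0), D=(9.00,0)
θ=142°: B = A + 1.00·(cos142°, sin142°) = (-0.7880, 0.6157)
θ=142°: |BD| = 9.8074
θ=142°: circle(B,5.00) ∩ circle(D,8.00): a=2.9154, h=4.0621
θ=142°:   candidates: C₊=(2.3766,4.4867) cross=39.838; C₋=(1.8666,-3.6214) cross=-39.838
θ=142°:   branch + wants cross > 0 → take C=(2.3766,4.4867) (cross=39.838)
θ=142°: ex = (C−B)/|BC| = (0.6329,0.7742); ey = (-0.7742,0.6329)
θ=142°: P = B + -3.05·ex + 3.32·ey = (-5.2888,0.3556)
θ=153°: B = A + 1.00·(cos153°, sin153°) = (-0.8910, 0.4540)
θ=153°: |BD| = 9.9014
θ=153°: circle(B,5.00) ∩ circle(D,8.00): a=2.9813, h=4.0140
θ=153°:   candidates: C₊=(2.2712,4.3270) cross=39.744; C₋=(1.9031,-3.6924) cross=-39.744
θ=153°:   branch + wants cross > 0 → take C=(2.2712,4.3270) (cross=39.744)
θ=153°: ex = (C−B)/|BC| = (0.6324,0.7746); ey = (-0.7746,0.6324)
θ=153°: P = B + -3.05·ex + 3.32·ey = (-5.3917,0.1911)

θ=142°: -5.29 0.36
θ=153°: -5.39 0.19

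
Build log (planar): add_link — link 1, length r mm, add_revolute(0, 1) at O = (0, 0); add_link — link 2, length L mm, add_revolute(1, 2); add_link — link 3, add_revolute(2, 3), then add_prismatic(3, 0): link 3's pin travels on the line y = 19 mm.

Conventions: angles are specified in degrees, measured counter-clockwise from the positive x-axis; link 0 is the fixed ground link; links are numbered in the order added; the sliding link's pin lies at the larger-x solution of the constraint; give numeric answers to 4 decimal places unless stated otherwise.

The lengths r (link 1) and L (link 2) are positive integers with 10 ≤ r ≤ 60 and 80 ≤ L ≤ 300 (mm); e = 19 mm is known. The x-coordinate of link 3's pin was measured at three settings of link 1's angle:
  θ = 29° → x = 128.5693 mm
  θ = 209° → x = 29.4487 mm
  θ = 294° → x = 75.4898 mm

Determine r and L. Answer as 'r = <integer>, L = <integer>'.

constraint per measurement: (x − r cos θ)² + (r sin θ − e)² = L²
subtracting the θ₁ and θ₂ equations cancels the r² and L² terms:
r = (x₁² − x₂²) / (2[(x₁cos θ₁ + e sin θ₁) − (x₂cos θ₂ + e sin θ₂)]) = 50.0000 → r = 50
L² = (x₁ − r cos θ₁)² + (r sin θ₁ − e)² = 7225.0023 → L = 85.0000 → L = 85
check at θ₃=294°: x = 75.4898 (printed 75.4898) ✓

r = 50, L = 85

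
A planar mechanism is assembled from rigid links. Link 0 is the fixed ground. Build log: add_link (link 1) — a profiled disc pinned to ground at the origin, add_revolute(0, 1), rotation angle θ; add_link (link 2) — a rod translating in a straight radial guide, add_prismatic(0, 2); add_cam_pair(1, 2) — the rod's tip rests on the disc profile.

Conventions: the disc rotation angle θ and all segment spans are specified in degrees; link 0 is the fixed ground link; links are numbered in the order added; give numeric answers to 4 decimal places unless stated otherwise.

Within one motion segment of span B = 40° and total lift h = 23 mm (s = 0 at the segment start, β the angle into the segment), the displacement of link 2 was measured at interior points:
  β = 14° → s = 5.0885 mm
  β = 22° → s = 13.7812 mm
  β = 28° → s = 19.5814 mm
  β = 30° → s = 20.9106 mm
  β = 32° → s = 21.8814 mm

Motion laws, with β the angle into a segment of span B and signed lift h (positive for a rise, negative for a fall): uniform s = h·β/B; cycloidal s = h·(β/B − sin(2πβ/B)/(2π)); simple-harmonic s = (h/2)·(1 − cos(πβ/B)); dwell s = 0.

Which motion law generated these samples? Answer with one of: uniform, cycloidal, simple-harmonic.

candidates at β/B = r: uniform s = h·r (linear in β); cycloidal s = h·(r − sin(2πr)/(2π)); simple-harmonic s = (h/2)(1 − cos(πr))
β=14°: printed 5.0885 | uniform 8.0500, cycloidal 5.0885, simple-harmonic 6.2791
β=22°: printed 13.7812 | uniform 12.6500, cycloidal 13.7812, simple-harmonic 13.2990
β=28°: printed 19.5814 | uniform 16.1000, cycloidal 19.5814, simple-harmonic 18.2595
β=30°: printed 20.9106 | uniform 17.2500, cycloidal 20.9106, simple-harmonic 19.6317
β=32°: printed 21.8814 | uniform 18.4000, cycloidal 21.8814, simple-harmonic 20.8037
only one law matches every sample → cycloidal

cycloidal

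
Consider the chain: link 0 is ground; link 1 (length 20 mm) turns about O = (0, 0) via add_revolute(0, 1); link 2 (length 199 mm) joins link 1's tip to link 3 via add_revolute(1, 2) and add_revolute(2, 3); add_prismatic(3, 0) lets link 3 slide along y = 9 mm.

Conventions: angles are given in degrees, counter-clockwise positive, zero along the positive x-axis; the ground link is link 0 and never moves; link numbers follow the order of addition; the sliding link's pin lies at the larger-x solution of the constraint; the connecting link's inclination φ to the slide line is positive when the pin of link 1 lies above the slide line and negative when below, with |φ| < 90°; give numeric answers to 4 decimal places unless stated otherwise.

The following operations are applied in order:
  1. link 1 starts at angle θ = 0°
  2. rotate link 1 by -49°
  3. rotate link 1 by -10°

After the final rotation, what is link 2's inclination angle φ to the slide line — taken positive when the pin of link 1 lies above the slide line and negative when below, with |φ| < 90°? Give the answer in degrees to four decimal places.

geometry: r = 20 mm, L = 199 mm, e = 9 mm; θ starts at 0°
rotate link 1 by -49°: θ ← 0° -49° = -49°
rotate link 1 by -10°: θ ← -49° -10° = -59°
h = r sin θ − e = -17.143346 − 9 = -26.143346
sin φ = h / L = -26.143346 / 199 = -0.13137360
φ = arcsin(-0.13137360) = -7.548974°

-7.5490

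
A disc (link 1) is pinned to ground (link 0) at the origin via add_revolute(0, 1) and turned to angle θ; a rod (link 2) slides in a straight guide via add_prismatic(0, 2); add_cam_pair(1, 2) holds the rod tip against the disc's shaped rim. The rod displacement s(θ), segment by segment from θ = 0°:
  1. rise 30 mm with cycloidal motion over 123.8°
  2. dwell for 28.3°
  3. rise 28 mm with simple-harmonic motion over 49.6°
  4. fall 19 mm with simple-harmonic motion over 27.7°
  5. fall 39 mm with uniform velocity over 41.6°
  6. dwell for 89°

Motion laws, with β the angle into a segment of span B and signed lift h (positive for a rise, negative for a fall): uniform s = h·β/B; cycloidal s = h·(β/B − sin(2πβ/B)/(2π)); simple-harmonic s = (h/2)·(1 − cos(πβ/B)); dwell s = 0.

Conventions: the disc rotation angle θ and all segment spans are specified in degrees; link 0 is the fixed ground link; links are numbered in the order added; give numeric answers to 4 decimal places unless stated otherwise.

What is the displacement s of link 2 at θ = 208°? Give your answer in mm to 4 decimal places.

segment 1 (0° to 123.8°, cycloidal, h = 30) is passed completely: s = 0.0000 + (30) = 30.0000
segment 2 (123.8° to 152.1°, dwell): s unchanged at 30.0000
segment 3 (152.1° to 201.7°, simple-harmonic, h = 28) is passed completely: s = 30.0000 + (28) = 58.0000
θ = 208° falls in segment 4 (201.7° to 229.4°, simple-harmonic, h = -19): β = 208 − 201.7 = 6.3°, B = 27.7°; Δs = -19/2·(1 − cos(π·0.2274)) = -2.3236; s = 58.0000 − 2.3236 = 55.6764

55.6764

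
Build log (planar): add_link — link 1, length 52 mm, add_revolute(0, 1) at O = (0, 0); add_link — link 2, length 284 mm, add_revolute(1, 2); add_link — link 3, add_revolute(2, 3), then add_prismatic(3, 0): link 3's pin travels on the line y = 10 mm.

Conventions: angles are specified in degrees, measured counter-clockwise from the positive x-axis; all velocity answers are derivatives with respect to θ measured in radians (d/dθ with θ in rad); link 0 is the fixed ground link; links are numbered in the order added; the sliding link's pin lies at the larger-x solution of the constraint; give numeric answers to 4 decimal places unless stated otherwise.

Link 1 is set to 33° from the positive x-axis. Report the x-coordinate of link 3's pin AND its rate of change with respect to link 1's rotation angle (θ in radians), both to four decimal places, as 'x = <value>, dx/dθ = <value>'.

geometry: r = 52 mm, L = 284 mm, e = 10 mm
crank pin P = (r cos θ, r sin θ) = (43.610870, 28.321230)
h = r sin θ − e = 28.321230 − 10 = 18.321230
x = r cos θ + √(L² − h²) = 43.610870 + 283.408420 = 327.019290
dx/dθ = −r sin θ − h·r cos θ/√(L² − h²) (θ in radians; h = 18.321230) = -31.140499

x = 327.0193, dx/dθ = -31.1405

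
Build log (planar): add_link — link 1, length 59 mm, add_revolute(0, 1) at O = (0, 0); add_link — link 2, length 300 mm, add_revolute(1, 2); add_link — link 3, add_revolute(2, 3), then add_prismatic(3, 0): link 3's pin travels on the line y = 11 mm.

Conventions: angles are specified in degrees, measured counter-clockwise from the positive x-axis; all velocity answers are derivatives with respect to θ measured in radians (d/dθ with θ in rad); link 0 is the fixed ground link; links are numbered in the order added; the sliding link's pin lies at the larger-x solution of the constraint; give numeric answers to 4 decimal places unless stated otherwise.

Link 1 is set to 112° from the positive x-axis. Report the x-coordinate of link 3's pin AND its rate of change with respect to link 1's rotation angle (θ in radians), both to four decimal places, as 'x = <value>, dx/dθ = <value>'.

geometry: r = 59 mm, L = 300 mm, e = 11 mm
crank pin P = (r cos θ, r sin θ) = (-22.101789, 54.703847)
h = r sin θ − e = 54.703847 − 11 = 43.703847
x = r cos θ + √(L² − h²) = -22.101789 + 296.799551 = 274.697762
dx/dθ = −r sin θ − h·r cos θ/√(L² − h²) (θ in radians; h = 43.703847) = -51.449351

x = 274.6978, dx/dθ = -51.4494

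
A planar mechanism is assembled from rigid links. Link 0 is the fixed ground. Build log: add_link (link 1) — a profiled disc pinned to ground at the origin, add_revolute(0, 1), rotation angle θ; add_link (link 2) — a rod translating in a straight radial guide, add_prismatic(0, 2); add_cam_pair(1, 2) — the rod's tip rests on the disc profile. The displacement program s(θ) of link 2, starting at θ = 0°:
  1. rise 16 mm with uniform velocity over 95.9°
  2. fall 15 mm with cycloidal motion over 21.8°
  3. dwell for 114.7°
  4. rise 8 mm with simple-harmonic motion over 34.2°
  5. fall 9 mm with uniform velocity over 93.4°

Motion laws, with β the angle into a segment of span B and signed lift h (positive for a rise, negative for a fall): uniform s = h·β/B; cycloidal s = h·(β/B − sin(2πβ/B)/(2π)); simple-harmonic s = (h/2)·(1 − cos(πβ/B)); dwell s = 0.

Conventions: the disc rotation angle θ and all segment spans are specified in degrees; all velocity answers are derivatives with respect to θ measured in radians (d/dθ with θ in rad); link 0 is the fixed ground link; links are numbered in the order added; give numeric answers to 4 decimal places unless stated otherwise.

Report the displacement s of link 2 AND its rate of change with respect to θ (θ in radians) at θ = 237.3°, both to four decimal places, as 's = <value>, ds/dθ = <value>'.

seg 1 [0°–95.9°] uniform, h=16: full span → s += 16 → s = 16.0000
seg 2 [95.9°–117.7°] cycloidal, h=-15: full span → s += -15 → s = 1.0000
seg 3 [117.7°–232.4°] dwell: s stays 1.0000
seg 4 [232.4°–266.6°] simple-harmonic, h=8: θ=237.3° here. β=4.9, B=34.2. 8/2·(1 − cos(π·0.1433)) = 0.3984 → s = 1.3984
velocity in seg [232.4°–266.6°] (simple-harmonic), θ in radians: β = 4.9° = 0.0855 rad, B = 34.2° = 0.5969 rad; ds/dθ = (πh/(2B)) sin(πβ/B) = (π·8/(2·0.5969)) sin(π·0.1433) = 9.159278 mm/rad

s = 1.3984, ds/dθ = 9.1593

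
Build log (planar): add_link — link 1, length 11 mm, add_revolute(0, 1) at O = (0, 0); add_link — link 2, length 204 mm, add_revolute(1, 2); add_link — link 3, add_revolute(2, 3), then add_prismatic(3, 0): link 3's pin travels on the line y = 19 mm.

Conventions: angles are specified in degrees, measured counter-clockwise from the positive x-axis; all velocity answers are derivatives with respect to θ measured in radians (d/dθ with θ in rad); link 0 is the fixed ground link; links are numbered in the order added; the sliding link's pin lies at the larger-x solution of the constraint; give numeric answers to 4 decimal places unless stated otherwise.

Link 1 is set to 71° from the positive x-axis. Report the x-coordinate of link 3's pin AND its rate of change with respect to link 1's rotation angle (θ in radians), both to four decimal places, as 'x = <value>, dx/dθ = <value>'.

geometry: r = 11 mm, L = 204 mm, e = 19 mm
crank pin P = (r cos θ, r sin θ) = (3.581250, 10.400704)
h = r sin θ − e = 10.400704 − 19 = -8.599296
x = r cos θ + √(L² − h²) = 3.581250 + 203.818675 = 207.399924
dx/dθ = −r sin θ − h·r cos θ/√(L² − h²) (θ in radians; h = -8.599296) = -10.249608

x = 207.3999, dx/dθ = -10.2496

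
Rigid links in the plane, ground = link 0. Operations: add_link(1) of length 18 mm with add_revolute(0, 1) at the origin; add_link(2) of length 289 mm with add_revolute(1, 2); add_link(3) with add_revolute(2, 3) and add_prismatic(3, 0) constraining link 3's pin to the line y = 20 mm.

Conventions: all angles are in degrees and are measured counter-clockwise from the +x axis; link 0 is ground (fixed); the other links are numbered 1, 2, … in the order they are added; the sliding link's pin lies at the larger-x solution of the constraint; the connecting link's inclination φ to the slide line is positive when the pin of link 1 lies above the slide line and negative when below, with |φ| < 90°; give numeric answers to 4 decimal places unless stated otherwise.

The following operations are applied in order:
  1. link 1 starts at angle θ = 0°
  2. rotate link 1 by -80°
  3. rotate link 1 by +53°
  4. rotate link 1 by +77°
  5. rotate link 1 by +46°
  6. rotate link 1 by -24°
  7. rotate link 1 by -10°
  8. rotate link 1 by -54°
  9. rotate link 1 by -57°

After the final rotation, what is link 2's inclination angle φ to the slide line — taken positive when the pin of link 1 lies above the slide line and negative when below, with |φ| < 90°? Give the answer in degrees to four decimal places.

geometry: r = 18 mm, L = 289 mm, e = 20 mm; θ starts at 0°
rotate link 1 by -80°: θ ← 0° -80° = -80°
rotate link 1 by +53°: θ ← -80° +53° = -27°
rotate link 1 by +77°: θ ← -27° +77° = 50°
rotate link 1 by +46°: θ ← 50° +46° = 96°
rotate link 1 by -24°: θ ← 96° -24° = 72°
rotate link 1 by -10°: θ ← 72° -10° = 62°
rotate link 1 by -54°: θ ← 62° -54° = 8°
rotate link 1 by -57°: θ ← 8° -57° = -49°
h = r sin θ − e = -13.584772 − 20 = -33.584772
sin φ = h / L = -33.584772 / 289 = -0.11621029
φ = arcsin(-0.11621029) = -6.673437°

-6.6734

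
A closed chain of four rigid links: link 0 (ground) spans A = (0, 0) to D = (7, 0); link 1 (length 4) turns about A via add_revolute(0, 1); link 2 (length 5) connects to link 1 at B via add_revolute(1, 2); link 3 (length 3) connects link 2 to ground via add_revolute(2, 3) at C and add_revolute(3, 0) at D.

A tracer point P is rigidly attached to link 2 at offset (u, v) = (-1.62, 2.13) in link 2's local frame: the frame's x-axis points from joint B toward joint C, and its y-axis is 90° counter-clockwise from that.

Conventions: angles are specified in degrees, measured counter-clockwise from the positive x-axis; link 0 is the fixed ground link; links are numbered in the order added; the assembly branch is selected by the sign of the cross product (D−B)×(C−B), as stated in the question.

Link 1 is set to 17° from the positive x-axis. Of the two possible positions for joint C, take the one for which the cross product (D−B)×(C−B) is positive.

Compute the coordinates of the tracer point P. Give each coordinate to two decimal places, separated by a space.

A=(0,0), D=(7.00,0)
B = A + 4.00·(cos17°, sin17°) = (3.8252, 1.1695)
|BD| = 3.3833
circle(B,5.00) ∩ circle(D,3.00): a=4.0562, h=2.9236
  candidates: C₊=(8.6420,2.5108) cross=9.891; C₋=(6.6208,-2.9759) cross=-9.891
  branch + wants cross > 0 → take C=(8.6420,2.5108) (cross=9.891)
ex = (C−B)/|BC| = (0.9633,0.2683); ey = (-0.2683,0.9633)
P = B + -1.62·ex + 2.13·ey = (1.6932,2.7868)

1.69 2.79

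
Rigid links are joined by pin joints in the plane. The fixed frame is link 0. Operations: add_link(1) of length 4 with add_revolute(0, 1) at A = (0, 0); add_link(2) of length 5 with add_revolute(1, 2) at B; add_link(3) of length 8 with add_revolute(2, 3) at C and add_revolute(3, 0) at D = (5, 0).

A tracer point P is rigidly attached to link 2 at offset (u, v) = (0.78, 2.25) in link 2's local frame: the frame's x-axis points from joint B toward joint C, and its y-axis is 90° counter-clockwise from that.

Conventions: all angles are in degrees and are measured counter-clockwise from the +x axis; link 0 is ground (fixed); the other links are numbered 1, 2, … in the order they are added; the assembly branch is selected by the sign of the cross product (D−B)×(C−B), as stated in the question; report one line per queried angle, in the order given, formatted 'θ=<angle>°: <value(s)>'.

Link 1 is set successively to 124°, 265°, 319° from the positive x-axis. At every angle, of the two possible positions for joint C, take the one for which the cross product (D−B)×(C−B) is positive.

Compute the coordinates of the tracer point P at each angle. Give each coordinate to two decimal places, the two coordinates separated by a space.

A=(0,0), D=(5.00,0)
θ=124°: B = A + 4.00·(cos124°, sin124°) = (-2.2368, 3.3162)
θ=124°: |BD| = 7.9604
θ=124°: circle(B,5.00) ∩ circle(D,8.00): a=1.5306, h=4.7600
θ=124°:   candidates: C₊=(1.1376,7.0058) cross=37.891; C₋=(-2.8283,-1.6487) cross=-37.891
θ=124°:   branch + wants cross > 0 → take C=(1.1376,7.0058) (cross=37.891)
θ=124°: ex = (C−B)/|BC| = (0.6749,0.7379); ey = (-0.7379,0.6749)
θ=124°: P = B + 0.78·ex + 2.25·ey = (-3.3707,5.4102)
θ=265°: B = A + 4.00·(cos265°, sin265°) = (-0.3486, -3.9848)
θ=265°: |BD| = 6.6698
θ=265°: circle(B,5.00) ∩ circle(D,8.00): a=0.4113, h=4.9831
θ=265°:   candidates: C₊=(-2.9959,0.2569) cross=33.236; C₋=(2.9582,-7.7351) cross=-33.236
θ=265°:   branch + wants cross > 0 → take C=(-2.9959,0.2569) (cross=33.236)
θ=265°: ex = (C−B)/|BC| = (-0.5295,0.8483); ey = (-0.8483,-0.5295)
θ=265°: P = B + 0.78·ex + 2.25·ey = (-2.6704,-4.5143)
θ=319°: B = A + 4.00·(cos319°, sin319°) = (3.0188, -2.6242)
θ=319°: |BD| = 3.2881
θ=319°: circle(B,5.00) ∩ circle(D,8.00): a=-4.2864, h=2.5742
θ=319°:   candidates: C₊=(-1.6183,-4.4942) cross=8.464; C₋=(2.4906,-7.5963) cross=-8.464
θ=319°:   branch + wants cross > 0 → take C=(-1.6183,-4.4942) (cross=8.464)
θ=319°: ex = (C−B)/|BC| = (-0.9274,-0.3740); ey = (0.3740,-0.9274)
θ=319°: P = B + 0.78·ex + 2.25·ey = (3.1369,-5.0027)

θ=124°: -3.37 5.41
θ=265°: -2.67 -4.51
θ=319°: 3.14 -5.00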